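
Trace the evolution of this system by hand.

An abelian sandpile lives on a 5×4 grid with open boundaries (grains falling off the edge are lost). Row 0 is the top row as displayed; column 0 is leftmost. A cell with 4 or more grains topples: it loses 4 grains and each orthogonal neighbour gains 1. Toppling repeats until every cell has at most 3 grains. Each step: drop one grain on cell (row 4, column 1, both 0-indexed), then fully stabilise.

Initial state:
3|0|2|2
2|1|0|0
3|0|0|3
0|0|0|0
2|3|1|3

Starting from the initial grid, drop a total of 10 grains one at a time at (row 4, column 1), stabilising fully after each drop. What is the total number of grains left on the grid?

27

step 0: 3|0|2|2
2|1|0|0
3|0|0|3
0|0|0|0
2|3|1|3
step 1: 3|0|2|2
2|1|0|0
3|0|0|3
0|1|0|0
3|0|2|3
step 2: 3|0|2|2
2|1|0|0
3|0|0|3
0|1|0|0
3|1|2|3
step 3: 3|0|2|2
2|1|0|0
3|0|0|3
0|1|0|0
3|2|2|3
step 4: 3|0|2|2
2|1|0|0
3|0|0|3
0|1|0|0
3|3|2|3
step 5: 3|0|2|2
2|1|0|0
3|0|0|3
1|2|0|0
0|1|3|3
step 6: 3|0|2|2
2|1|0|0
3|0|0|3
1|2|0|0
0|2|3|3
step 7: 3|0|2|2
2|1|0|0
3|0|0|3
1|2|0|0
0|3|3|3
step 8: 3|0|2|2
2|1|0|0
3|0|0|3
1|3|1|1
1|1|1|0
step 9: 3|0|2|2
2|1|0|0
3|0|0|3
1|3|1|1
1|2|1|0
step 10: 3|0|2|2
2|1|0|0
3|0|0|3
1|3|1|1
1|3|1|0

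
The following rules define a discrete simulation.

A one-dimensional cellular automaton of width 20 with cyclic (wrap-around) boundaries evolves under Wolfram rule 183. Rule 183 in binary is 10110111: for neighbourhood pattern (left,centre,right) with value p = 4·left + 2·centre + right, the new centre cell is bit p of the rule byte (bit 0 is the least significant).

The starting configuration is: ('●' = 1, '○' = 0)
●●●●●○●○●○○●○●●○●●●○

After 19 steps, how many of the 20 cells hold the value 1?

k=0  ●●●●●○●○●○○●○●●○●●●○
k=1  ○●●●○●●●●●●●●○○●○●○●
k=2  ●○●○●○●●●●●●○●●●●●●●
k=3  ○●●●●●○●●●●○●○●●●●●●
k=4  ●○●●●○●○●●○●●●○●●●●○
k=5  ●●○●○●●●○○●○●○●○●●○●
k=6  ●○●●●○●○●●●●●●●●○○●○
k=7  ●●○●○●●●○●●●●●●○●●●●
k=8  ●○●●●○●○●○●●●●○●○●●●
k=9  ○●○●○●●●●●○●●○●●●○●●
k=10  ●●●●●○●●●○●○○●○●○●○○
k=11  ○●●●○●○●○●●●●●●●●●●●
k=12  ●○●○●●●●●○●●●●●●●●●○
k=13  ●●●●○●●●○●○●●●●●●●○●
k=14  ●●●○●○●○●●●○●●●●●○●○
k=15  ○●○●●●●●○●○●○●●●○●●●
k=16  ●●●○●●●○●●●●●○●○●○●○
k=17  ○●○●○●○●○●●●○●●●●●●●
k=18  ●●●●●●●●●○●○●○●●●●●○
k=19  ○●●●●●●●○●●●●●○●●●○●

16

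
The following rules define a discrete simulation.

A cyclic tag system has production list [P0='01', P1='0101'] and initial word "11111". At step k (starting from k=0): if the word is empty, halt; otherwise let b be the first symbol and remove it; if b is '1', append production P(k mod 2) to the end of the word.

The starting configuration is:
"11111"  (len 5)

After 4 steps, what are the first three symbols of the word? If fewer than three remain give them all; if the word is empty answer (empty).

101

step 0: "11111"  (len 5)
step 1: "111101"  (len 6)
step 2: "111010101"  (len 9)
step 3: "1101010101"  (len 10)
step 4: "1010101010101"  (len 13)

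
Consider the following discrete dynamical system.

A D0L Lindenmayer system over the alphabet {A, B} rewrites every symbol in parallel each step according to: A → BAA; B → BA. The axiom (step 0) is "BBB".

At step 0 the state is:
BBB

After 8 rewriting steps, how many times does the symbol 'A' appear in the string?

0) BBB
1) BABABA
2) BABAABABAABABAA
3) BABAABABAABAABABAABABAABAABABAABABAABAA
4) BABAABABAABAABABAABABAABAABABAABAABABAABABAABAABABAABABAABAABABAABAABABAABABAABAABABAABABAABAABABAABAA
5) BABAABABAABAABABAABABAABAABABAABAABABAABABAABAABABAABABAAB…BAABABAABABAABAABABAABABAABAABABAABAABABAABABAABAABABAABAA  (len 267)
6) BABAABABAABAABABAABABAABAABABAABAABABAABABAABAABABAABABAAB…BAABABAABABAABAABABAABABAABAABABAABAABABAABABAABAABABAABAA  (len 699)
7) BABAABABAABAABABAABABAABAABABAABAABABAABABAABAABABAABABAAB…BAABABAABABAABAABABAABABAABAABABAABAABABAABABAABAABABAABAA  (len 1830)
8) BABAABABAABAABABAABABAABAABABAABAABABAABABAABAABABAABABAAB…BAABABAABABAABAABABAABABAABAABABAABAABABAABABAABAABABAABAA  (len 4791)

2961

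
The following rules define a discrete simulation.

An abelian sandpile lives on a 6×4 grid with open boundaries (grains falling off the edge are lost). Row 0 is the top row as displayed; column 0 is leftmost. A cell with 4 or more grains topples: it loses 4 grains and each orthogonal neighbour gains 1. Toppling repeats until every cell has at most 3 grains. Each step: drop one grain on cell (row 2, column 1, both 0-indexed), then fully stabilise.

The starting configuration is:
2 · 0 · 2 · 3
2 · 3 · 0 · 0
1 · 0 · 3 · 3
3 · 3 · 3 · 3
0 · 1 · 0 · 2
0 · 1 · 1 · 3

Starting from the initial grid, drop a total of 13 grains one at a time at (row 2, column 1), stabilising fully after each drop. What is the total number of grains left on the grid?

[0] 2 · 0 · 2 · 3
2 · 3 · 0 · 0
1 · 0 · 3 · 3
3 · 3 · 3 · 3
0 · 1 · 0 · 2
0 · 1 · 1 · 3
[1] 2 · 0 · 2 · 3
2 · 3 · 0 · 0
1 · 1 · 3 · 3
3 · 3 · 3 · 3
0 · 1 · 0 · 2
0 · 1 · 1 · 3
[2] 2 · 0 · 2 · 3
2 · 3 · 0 · 0
1 · 2 · 3 · 3
3 · 3 · 3 · 3
0 · 1 · 0 · 2
0 · 1 · 1 · 3
[3] 2 · 0 · 2 · 3
2 · 3 · 0 · 0
1 · 3 · 3 · 3
3 · 3 · 3 · 3
0 · 1 · 0 · 2
0 · 1 · 1 · 3
[4] 2 · 1 · 2 · 3
3 · 0 · 2 · 1
3 · 3 · 2 · 1
0 · 2 · 2 · 1
1 · 2 · 1 · 3
0 · 1 · 1 · 3
[5] 3 · 1 · 2 · 3
0 · 2 · 2 · 1
1 · 1 · 3 · 1
1 · 3 · 2 · 1
1 · 2 · 1 · 3
0 · 1 · 1 · 3
[6] 3 · 1 · 2 · 3
0 · 2 · 2 · 1
1 · 2 · 3 · 1
1 · 3 · 2 · 1
1 · 2 · 1 · 3
0 · 1 · 1 · 3
[7] 3 · 1 · 2 · 3
0 · 2 · 2 · 1
1 · 3 · 3 · 1
1 · 3 · 2 · 1
1 · 2 · 1 · 3
0 · 1 · 1 · 3
[8] 3 · 1 · 2 · 3
0 · 3 · 3 · 1
2 · 2 · 1 · 2
2 · 1 · 0 · 2
1 · 3 · 2 · 3
0 · 1 · 1 · 3
[9] 3 · 1 · 2 · 3
0 · 3 · 3 · 1
2 · 3 · 1 · 2
2 · 1 · 0 · 2
1 · 3 · 2 · 3
0 · 1 · 1 · 3
[10] 3 · 2 · 3 · 3
1 · 1 · 0 · 2
3 · 1 · 3 · 2
2 · 2 · 0 · 2
1 · 3 · 2 · 3
0 · 1 · 1 · 3
[11] 3 · 2 · 3 · 3
1 · 1 · 0 · 2
3 · 2 · 3 · 2
2 · 2 · 0 · 2
1 · 3 · 2 · 3
0 · 1 · 1 · 3
[12] 3 · 2 · 3 · 3
1 · 1 · 0 · 2
3 · 3 · 3 · 2
2 · 2 · 0 · 2
1 · 3 · 2 · 3
0 · 1 · 1 · 3
[13] 3 · 2 · 3 · 3
2 · 2 · 1 · 2
0 · 2 · 0 · 3
3 · 3 · 1 · 2
1 · 3 · 2 · 3
0 · 1 · 1 · 3

46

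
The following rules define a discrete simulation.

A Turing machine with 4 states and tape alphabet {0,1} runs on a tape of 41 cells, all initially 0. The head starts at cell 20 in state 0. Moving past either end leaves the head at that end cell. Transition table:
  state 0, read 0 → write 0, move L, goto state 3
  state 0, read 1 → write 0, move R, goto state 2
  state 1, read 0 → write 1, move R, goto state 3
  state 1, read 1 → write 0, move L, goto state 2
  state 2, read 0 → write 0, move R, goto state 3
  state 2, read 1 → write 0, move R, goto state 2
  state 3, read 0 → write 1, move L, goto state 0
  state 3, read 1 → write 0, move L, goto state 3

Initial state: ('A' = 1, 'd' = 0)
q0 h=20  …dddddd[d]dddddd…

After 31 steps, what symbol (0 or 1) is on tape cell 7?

t=0: q0 h=20  …dddddd[d]dddddd…
t=1: q3 h=19  …dddddd[d]dddddd…
t=2: q0 h=18  …dddddd[d]Addddd…
t=3: q3 h=17  …dddddd[d]dAdddd…
t=4: q0 h=16  …dddddd[d]AdAddd…
t=5: q3 h=15  …dddddd[d]dAdAdd…
t=6: q0 h=14  …dddddd[d]AdAdAd…
t=7: q3 h=13  …dddddd[d]dAdAdA…
t=8: q0 h=12  …dddddd[d]AdAdAd…
t=9: q3 h=11  …dddddd[d]dAdAdA…
t=10: q0 h=10  …dddddd[d]AdAdAd…
t=11: q3 h= 9  …dddddd[d]dAdAdA…
t=12: q0 h= 8  …dddddd[d]AdAdAd…
t=13: q3 h= 7  …dddddd[d]dAdAdA…
t=14: q0 h= 6  |dddddd[d]AdAdAd…
t=15: q3 h= 5  |ddddd[d]dAdAdA…
t=16: q0 h= 4  |dddd[d]AdAdAd…
t=17: q3 h= 3  |ddd[d]dAdAdA…
t=18: q0 h= 2  |dd[d]AdAdAd…
t=19: q3 h= 1  |d[d]dAdAdA…
t=20: q0 h= 0  |[d]AdAdAd…
t=21: q3 h= 0  |[d]AdAdAd…
t=22: q0 h= 0  |[A]AdAdAd…
t=23: q2 h= 1  |d[A]dAdAdA…
t=24: q2 h= 2  |dd[d]AdAdAd…
t=25: q3 h= 3  |ddd[A]dAdAdA…
t=26: q3 h= 2  |dd[d]ddAdAd…
t=27: q0 h= 1  |d[d]AddAdA…
t=28: q3 h= 0  |[d]dAddAd…
t=29: q0 h= 0  |[A]dAddAd…
t=30: q2 h= 1  |d[d]AddAdA…
t=31: q3 h= 2  |dd[A]ddAdAd…

1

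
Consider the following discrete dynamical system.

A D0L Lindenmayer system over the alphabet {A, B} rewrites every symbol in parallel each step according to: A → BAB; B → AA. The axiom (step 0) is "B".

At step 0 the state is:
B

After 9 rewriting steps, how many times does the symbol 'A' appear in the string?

0) B
1) AA
2) BABBAB
3) AABABAAAABABAA
4) BABBABAABABAABABBABBABBABAABABAABABBAB
5) AABABAAAABABAABABBABAABABAABABBABAABABAAAABABAAAABABAAAABABAABABBABAABABAABABBABAABABAAAABABAA
6) BABBABAABABAABABBABBABBABAABABAABABBABAABABAAAABABAABABBAB…BABBABAABABAAAABABAABABBABAABABAABABBABBABBABAABABAABABBAB  (len 246)
7) AABABAAAABABAABABBABAABABAABABBABAABABAAAABABAAAABABAAAABA…ABAAAABABAAAABABAAAABABAABABBABAABABAABABBABAABABAAAABABAA  (len 622)
8) BABBABAABABAABABBABBABBABAABABAABABBABAABABAAAABABAABABBAB…BABBABAABABAAAABABAABABBABAABABAABABBABBABBABAABABAABABBAB  (len 1606)
9) AABABAAAABABAABABBABAABABAABABBABAABABAAAABABAAAABABAAAABA…ABAAAABABAAAABABAAAABABAABABBABAABABAABABBABAABABAAAABABAA  (len 4094)

2330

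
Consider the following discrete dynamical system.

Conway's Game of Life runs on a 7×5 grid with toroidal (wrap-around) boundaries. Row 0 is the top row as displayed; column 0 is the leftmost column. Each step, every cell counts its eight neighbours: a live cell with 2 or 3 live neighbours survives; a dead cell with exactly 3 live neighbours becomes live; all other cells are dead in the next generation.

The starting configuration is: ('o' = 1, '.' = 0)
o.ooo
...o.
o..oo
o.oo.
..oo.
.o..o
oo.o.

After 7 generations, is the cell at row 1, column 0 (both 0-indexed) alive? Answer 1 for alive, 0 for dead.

0) o.ooo
...o.
o..oo
o.oo.
..oo.
.o..o
oo.o.
1) o....
.o...
oo...
o....
o....
.o..o
.....
2) .....
.o...
oo...
o...o
oo..o
o....
o....
3) .....
oo...
.o..o
.....
.o...
.....
.....
4) .....
oo...
.o...
o....
.....
.....
.....
5) .....
oo...
.o...
.....
.....
.....
.....
6) .....
oo...
oo...
.....
.....
.....
.....
7) .....
oo...
oo...
.....
.....
.....
.....

1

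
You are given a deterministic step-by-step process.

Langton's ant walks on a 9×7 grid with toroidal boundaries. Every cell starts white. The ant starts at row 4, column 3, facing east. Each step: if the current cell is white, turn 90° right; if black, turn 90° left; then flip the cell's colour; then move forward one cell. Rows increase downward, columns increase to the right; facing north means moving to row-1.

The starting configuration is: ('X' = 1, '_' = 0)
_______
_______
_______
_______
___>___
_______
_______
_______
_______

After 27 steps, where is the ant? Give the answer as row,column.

[0] _______
_______
_______
_______
___>___
_______
_______
_______
_______
[1] _______
_______
_______
_______
___X___
___v___
_______
_______
_______
[2] _______
_______
_______
_______
___X___
__<X___
_______
_______
_______
[3] _______
_______
_______
_______
__^X___
__XX___
_______
_______
_______
[4] _______
_______
_______
_______
__X>___
__XX___
_______
_______
_______
[5] _______
_______
_______
___^___
__X____
__XX___
_______
_______
_______
[6] _______
_______
_______
___X>__
__X____
__XX___
_______
_______
_______
[7] _______
_______
_______
___XX__
__X_v__
__XX___
_______
_______
_______
[8] _______
_______
_______
___XX__
__X<X__
__XX___
_______
_______
_______
[9] _______
_______
_______
___^X__
__XXX__
__XX___
_______
_______
_______
[10] _______
_______
_______
__<_X__
__XXX__
__XX___
_______
_______
_______
[11] _______
_______
__^____
__X_X__
__XXX__
__XX___
_______
_______
_______
[12] _______
_______
__X>___
__X_X__
__XXX__
__XX___
_______
_______
_______
[13] _______
_______
__XX___
__XvX__
__XXX__
__XX___
_______
_______
_______
[14] _______
_______
__XX___
__<XX__
__XXX__
__XX___
_______
_______
_______
[15] _______
_______
__XX___
___XX__
__vXX__
__XX___
_______
_______
_______
[16] _______
_______
__XX___
___XX__
___>X__
__XX___
_______
_______
_______
[17] _______
_______
__XX___
___^X__
____X__
__XX___
_______
_______
_______
[18] _______
_______
__XX___
__<_X__
____X__
__XX___
_______
_______
_______
[19] _______
_______
__^X___
__X_X__
____X__
__XX___
_______
_______
_______
[20] _______
_______
_<_X___
__X_X__
____X__
__XX___
_______
_______
_______
[21] _______
_^_____
_X_X___
__X_X__
____X__
__XX___
_______
_______
_______
[22] _______
_X>____
_X_X___
__X_X__
____X__
__XX___
_______
_______
_______
[23] _______
_XX____
_XvX___
__X_X__
____X__
__XX___
_______
_______
_______
[24] _______
_XX____
_<XX___
__X_X__
____X__
__XX___
_______
_______
_______
[25] _______
_XX____
__XX___
_vX_X__
____X__
__XX___
_______
_______
_______
[26] _______
_XX____
__XX___
<XX_X__
____X__
__XX___
_______
_______
_______
[27] _______
_XX____
^_XX___
XXX_X__
____X__
__XX___
_______
_______
_______

2,0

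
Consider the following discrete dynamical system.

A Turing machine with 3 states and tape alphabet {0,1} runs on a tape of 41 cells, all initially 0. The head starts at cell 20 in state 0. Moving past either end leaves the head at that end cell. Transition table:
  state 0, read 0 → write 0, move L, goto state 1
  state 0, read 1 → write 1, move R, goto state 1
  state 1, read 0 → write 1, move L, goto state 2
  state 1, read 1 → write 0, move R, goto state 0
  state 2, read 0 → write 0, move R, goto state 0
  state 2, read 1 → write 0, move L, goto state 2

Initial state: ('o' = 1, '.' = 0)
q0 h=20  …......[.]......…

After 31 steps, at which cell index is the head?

15

[0] q0 h=20  …......[.]......…
[1] q1 h=19  …......[.]......…
[2] q2 h=18  …......[.]o.....…
[3] q0 h=19  …......[o]......…
[4] q1 h=20  ….....o[.]......…
[5] q2 h=19  …......[o]o.....…
[6] q2 h=18  …......[.].o....…
[7] q0 h=19  …......[.]o.....…
[8] q1 h=18  …......[.].o....…
[9] q2 h=17  …......[.]o.o...…
[10] q0 h=18  …......[o].o....…
[11] q1 h=19  ….....o[.]o.....…
[12] q2 h=18  …......[o]oo....…
[13] q2 h=17  …......[.].oo...…
[14] q0 h=18  …......[.]oo....…
[15] q1 h=17  …......[.].oo...…
[16] q2 h=16  …......[.]o.oo..…
[17] q0 h=17  …......[o].oo...…
[18] q1 h=18  ….....o[.]oo....…
[19] q2 h=17  …......[o]ooo...…
[20] q2 h=16  …......[.].ooo..…
[21] q0 h=17  …......[.]ooo...…
[22] q1 h=16  …......[.].ooo..…
[23] q2 h=15  …......[.]o.ooo.…
[24] q0 h=16  …......[o].ooo..…
[25] q1 h=17  ….....o[.]ooo...…
[26] q2 h=16  …......[o]oooo..…
[27] q2 h=15  …......[.].oooo.…
[28] q0 h=16  …......[.]oooo..…
[29] q1 h=15  …......[.].oooo.…
[30] q2 h=14  …......[.]o.oooo…
[31] q0 h=15  …......[o].oooo.…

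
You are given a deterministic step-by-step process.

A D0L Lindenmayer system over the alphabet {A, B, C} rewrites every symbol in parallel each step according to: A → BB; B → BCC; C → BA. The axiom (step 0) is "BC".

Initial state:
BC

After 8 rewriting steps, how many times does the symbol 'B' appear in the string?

1282

step 0: BC
step 1: BCCBA
step 2: BCCBABABCCBB
step 3: BCCBABABCCBBBCCBBBCCBABABCCBCC
step 4: BCCBABABCCBBBCCBBBCCBABABCCBCCBCCBABABCCBCCBCCBABABCCBBBCCBBBCCBABABCCBABA
step 5: BCCBABABCCBBBCCBBBCCBABABCCBCCBCCBABABCCBCCBCCBABABCCBBBCC…CBABABCCBCCBCCBABABCCBCCBCCBABABCCBBBCCBBBCCBABABCCBBBCCBB  (len 182)
step 6: BCCBABABCCBBBCCBBBCCBABABCCBCCBCCBABABCCBCCBCCBABABCCBBBCC…CCBCCBABABCCBCCBCCBABABCCBBBCCBBBCCBABABCCBCCBCCBABABCCBCC  (len 450)
step 7: BCCBABABCCBBBCCBBBCCBABABCCBCCBCCBABABCCBCCBCCBABABCCBBBCC…ABABCCBBBCCBBBCCBABABCCBABABCCBABABCCBBBCCBBBCCBABABCCBABA  (len 1110)
step 8: BCCBABABCCBBBCCBBBCCBABABCCBCCBCCBABABCCBCCBCCBABABCCBBBCC…CBABABCCBCCBCCBABABCCBCCBCCBABABCCBBBCCBBBCCBABABCCBBBCCBB  (len 2738)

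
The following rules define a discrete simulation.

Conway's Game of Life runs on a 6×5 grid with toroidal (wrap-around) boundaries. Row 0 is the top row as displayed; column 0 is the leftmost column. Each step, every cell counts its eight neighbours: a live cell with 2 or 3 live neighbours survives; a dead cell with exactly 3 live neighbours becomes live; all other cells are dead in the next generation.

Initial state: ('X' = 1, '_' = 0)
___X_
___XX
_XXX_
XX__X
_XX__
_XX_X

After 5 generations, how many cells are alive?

11

k=0  ___X_
___XX
_XXX_
XX__X
_XX__
_XX_X
k=1  X____
____X
_X___
____X
____X
XX___
k=2  XX__X
X____
X____
X____
____X
XX__X
k=3  _____
_____
XX__X
X___X
_X__X
_X_X_
k=4  _____
X____
_X__X
___X_
_XXXX
X_X__
k=5  _X___
X____
X___X
_X___
XX__X
X_X_X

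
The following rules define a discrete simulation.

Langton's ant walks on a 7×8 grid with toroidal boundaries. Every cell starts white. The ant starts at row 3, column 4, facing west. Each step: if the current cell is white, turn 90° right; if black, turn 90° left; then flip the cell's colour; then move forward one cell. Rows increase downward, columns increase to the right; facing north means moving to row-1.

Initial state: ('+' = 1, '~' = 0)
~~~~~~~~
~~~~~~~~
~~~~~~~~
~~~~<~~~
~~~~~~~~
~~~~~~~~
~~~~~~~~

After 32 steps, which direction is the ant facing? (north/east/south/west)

step 0: ~~~~~~~~
~~~~~~~~
~~~~~~~~
~~~~<~~~
~~~~~~~~
~~~~~~~~
~~~~~~~~
step 1: ~~~~~~~~
~~~~~~~~
~~~~^~~~
~~~~+~~~
~~~~~~~~
~~~~~~~~
~~~~~~~~
step 2: ~~~~~~~~
~~~~~~~~
~~~~+>~~
~~~~+~~~
~~~~~~~~
~~~~~~~~
~~~~~~~~
step 3: ~~~~~~~~
~~~~~~~~
~~~~++~~
~~~~+v~~
~~~~~~~~
~~~~~~~~
~~~~~~~~
step 4: ~~~~~~~~
~~~~~~~~
~~~~++~~
~~~~<+~~
~~~~~~~~
~~~~~~~~
~~~~~~~~
step 5: ~~~~~~~~
~~~~~~~~
~~~~++~~
~~~~~+~~
~~~~v~~~
~~~~~~~~
~~~~~~~~
step 6: ~~~~~~~~
~~~~~~~~
~~~~++~~
~~~~~+~~
~~~<+~~~
~~~~~~~~
~~~~~~~~
step 7: ~~~~~~~~
~~~~~~~~
~~~~++~~
~~~^~+~~
~~~++~~~
~~~~~~~~
~~~~~~~~
step 8: ~~~~~~~~
~~~~~~~~
~~~~++~~
~~~+>+~~
~~~++~~~
~~~~~~~~
~~~~~~~~
step 9: ~~~~~~~~
~~~~~~~~
~~~~++~~
~~~+++~~
~~~+v~~~
~~~~~~~~
~~~~~~~~
step 10: ~~~~~~~~
~~~~~~~~
~~~~++~~
~~~+++~~
~~~+~>~~
~~~~~~~~
~~~~~~~~
step 11: ~~~~~~~~
~~~~~~~~
~~~~++~~
~~~+++~~
~~~+~+~~
~~~~~v~~
~~~~~~~~
step 12: ~~~~~~~~
~~~~~~~~
~~~~++~~
~~~+++~~
~~~+~+~~
~~~~<+~~
~~~~~~~~
step 13: ~~~~~~~~
~~~~~~~~
~~~~++~~
~~~+++~~
~~~+^+~~
~~~~++~~
~~~~~~~~
step 14: ~~~~~~~~
~~~~~~~~
~~~~++~~
~~~+++~~
~~~++>~~
~~~~++~~
~~~~~~~~
step 15: ~~~~~~~~
~~~~~~~~
~~~~++~~
~~~++^~~
~~~++~~~
~~~~++~~
~~~~~~~~
step 16: ~~~~~~~~
~~~~~~~~
~~~~++~~
~~~+<~~~
~~~++~~~
~~~~++~~
~~~~~~~~
step 17: ~~~~~~~~
~~~~~~~~
~~~~++~~
~~~+~~~~
~~~+v~~~
~~~~++~~
~~~~~~~~
step 18: ~~~~~~~~
~~~~~~~~
~~~~++~~
~~~+~~~~
~~~+~>~~
~~~~++~~
~~~~~~~~
step 19: ~~~~~~~~
~~~~~~~~
~~~~++~~
~~~+~~~~
~~~+~+~~
~~~~+v~~
~~~~~~~~
step 20: ~~~~~~~~
~~~~~~~~
~~~~++~~
~~~+~~~~
~~~+~+~~
~~~~+~>~
~~~~~~~~
step 21: ~~~~~~~~
~~~~~~~~
~~~~++~~
~~~+~~~~
~~~+~+~~
~~~~+~+~
~~~~~~v~
step 22: ~~~~~~~~
~~~~~~~~
~~~~++~~
~~~+~~~~
~~~+~+~~
~~~~+~+~
~~~~~<+~
step 23: ~~~~~~~~
~~~~~~~~
~~~~++~~
~~~+~~~~
~~~+~+~~
~~~~+^+~
~~~~~++~
step 24: ~~~~~~~~
~~~~~~~~
~~~~++~~
~~~+~~~~
~~~+~+~~
~~~~++>~
~~~~~++~
step 25: ~~~~~~~~
~~~~~~~~
~~~~++~~
~~~+~~~~
~~~+~+^~
~~~~++~~
~~~~~++~
step 26: ~~~~~~~~
~~~~~~~~
~~~~++~~
~~~+~~~~
~~~+~++>
~~~~++~~
~~~~~++~
step 27: ~~~~~~~~
~~~~~~~~
~~~~++~~
~~~+~~~~
~~~+~+++
~~~~++~v
~~~~~++~
step 28: ~~~~~~~~
~~~~~~~~
~~~~++~~
~~~+~~~~
~~~+~+++
~~~~++<+
~~~~~++~
step 29: ~~~~~~~~
~~~~~~~~
~~~~++~~
~~~+~~~~
~~~+~+^+
~~~~++++
~~~~~++~
step 30: ~~~~~~~~
~~~~~~~~
~~~~++~~
~~~+~~~~
~~~+~<~+
~~~~++++
~~~~~++~
step 31: ~~~~~~~~
~~~~~~~~
~~~~++~~
~~~+~~~~
~~~+~~~+
~~~~+v++
~~~~~++~
step 32: ~~~~~~~~
~~~~~~~~
~~~~++~~
~~~+~~~~
~~~+~~~+
~~~~+~>+
~~~~~++~

east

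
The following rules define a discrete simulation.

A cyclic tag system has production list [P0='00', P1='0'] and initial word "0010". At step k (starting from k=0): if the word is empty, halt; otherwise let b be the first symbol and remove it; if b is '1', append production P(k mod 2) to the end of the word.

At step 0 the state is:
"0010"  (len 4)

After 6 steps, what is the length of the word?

0

k=0  "0010"  (len 4)
k=1  "010"  (len 3)
k=2  "10"  (len 2)
k=3  "000"  (len 3)
k=4  "00"  (len 2)
k=5  "0"  (len 1)
k=6  (halted — word empty)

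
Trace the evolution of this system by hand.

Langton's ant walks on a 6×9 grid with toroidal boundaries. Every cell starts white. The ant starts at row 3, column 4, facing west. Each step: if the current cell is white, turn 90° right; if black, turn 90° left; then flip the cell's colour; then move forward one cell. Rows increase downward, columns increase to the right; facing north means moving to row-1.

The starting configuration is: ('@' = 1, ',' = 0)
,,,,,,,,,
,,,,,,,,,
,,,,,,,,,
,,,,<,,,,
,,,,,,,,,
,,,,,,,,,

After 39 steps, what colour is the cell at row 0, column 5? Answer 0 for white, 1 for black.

k=0  ,,,,,,,,,
,,,,,,,,,
,,,,,,,,,
,,,,<,,,,
,,,,,,,,,
,,,,,,,,,
k=1  ,,,,,,,,,
,,,,,,,,,
,,,,^,,,,
,,,,@,,,,
,,,,,,,,,
,,,,,,,,,
k=2  ,,,,,,,,,
,,,,,,,,,
,,,,@>,,,
,,,,@,,,,
,,,,,,,,,
,,,,,,,,,
k=3  ,,,,,,,,,
,,,,,,,,,
,,,,@@,,,
,,,,@v,,,
,,,,,,,,,
,,,,,,,,,
k=4  ,,,,,,,,,
,,,,,,,,,
,,,,@@,,,
,,,,<@,,,
,,,,,,,,,
,,,,,,,,,
k=5  ,,,,,,,,,
,,,,,,,,,
,,,,@@,,,
,,,,,@,,,
,,,,v,,,,
,,,,,,,,,
k=6  ,,,,,,,,,
,,,,,,,,,
,,,,@@,,,
,,,,,@,,,
,,,<@,,,,
,,,,,,,,,
k=7  ,,,,,,,,,
,,,,,,,,,
,,,,@@,,,
,,,^,@,,,
,,,@@,,,,
,,,,,,,,,
k=8  ,,,,,,,,,
,,,,,,,,,
,,,,@@,,,
,,,@>@,,,
,,,@@,,,,
,,,,,,,,,
k=9  ,,,,,,,,,
,,,,,,,,,
,,,,@@,,,
,,,@@@,,,
,,,@v,,,,
,,,,,,,,,
k=10  ,,,,,,,,,
,,,,,,,,,
,,,,@@,,,
,,,@@@,,,
,,,@,>,,,
,,,,,,,,,
k=11  ,,,,,,,,,
,,,,,,,,,
,,,,@@,,,
,,,@@@,,,
,,,@,@,,,
,,,,,v,,,
k=12  ,,,,,,,,,
,,,,,,,,,
,,,,@@,,,
,,,@@@,,,
,,,@,@,,,
,,,,<@,,,
k=13  ,,,,,,,,,
,,,,,,,,,
,,,,@@,,,
,,,@@@,,,
,,,@^@,,,
,,,,@@,,,
k=14  ,,,,,,,,,
,,,,,,,,,
,,,,@@,,,
,,,@@@,,,
,,,@@>,,,
,,,,@@,,,
k=15  ,,,,,,,,,
,,,,,,,,,
,,,,@@,,,
,,,@@^,,,
,,,@@,,,,
,,,,@@,,,
k=16  ,,,,,,,,,
,,,,,,,,,
,,,,@@,,,
,,,@<,,,,
,,,@@,,,,
,,,,@@,,,
k=17  ,,,,,,,,,
,,,,,,,,,
,,,,@@,,,
,,,@,,,,,
,,,@v,,,,
,,,,@@,,,
k=18  ,,,,,,,,,
,,,,,,,,,
,,,,@@,,,
,,,@,,,,,
,,,@,>,,,
,,,,@@,,,
k=19  ,,,,,,,,,
,,,,,,,,,
,,,,@@,,,
,,,@,,,,,
,,,@,@,,,
,,,,@v,,,
k=20  ,,,,,,,,,
,,,,,,,,,
,,,,@@,,,
,,,@,,,,,
,,,@,@,,,
,,,,@,>,,
k=21  ,,,,,,v,,
,,,,,,,,,
,,,,@@,,,
,,,@,,,,,
,,,@,@,,,
,,,,@,@,,
k=22  ,,,,,<@,,
,,,,,,,,,
,,,,@@,,,
,,,@,,,,,
,,,@,@,,,
,,,,@,@,,
k=23  ,,,,,@@,,
,,,,,,,,,
,,,,@@,,,
,,,@,,,,,
,,,@,@,,,
,,,,@^@,,
k=24  ,,,,,@@,,
,,,,,,,,,
,,,,@@,,,
,,,@,,,,,
,,,@,@,,,
,,,,@@>,,
k=25  ,,,,,@@,,
,,,,,,,,,
,,,,@@,,,
,,,@,,,,,
,,,@,@^,,
,,,,@@,,,
k=26  ,,,,,@@,,
,,,,,,,,,
,,,,@@,,,
,,,@,,,,,
,,,@,@@>,
,,,,@@,,,
k=27  ,,,,,@@,,
,,,,,,,,,
,,,,@@,,,
,,,@,,,,,
,,,@,@@@,
,,,,@@,v,
k=28  ,,,,,@@,,
,,,,,,,,,
,,,,@@,,,
,,,@,,,,,
,,,@,@@@,
,,,,@@<@,
k=29  ,,,,,@@,,
,,,,,,,,,
,,,,@@,,,
,,,@,,,,,
,,,@,@^@,
,,,,@@@@,
k=30  ,,,,,@@,,
,,,,,,,,,
,,,,@@,,,
,,,@,,,,,
,,,@,<,@,
,,,,@@@@,
k=31  ,,,,,@@,,
,,,,,,,,,
,,,,@@,,,
,,,@,,,,,
,,,@,,,@,
,,,,@v@@,
k=32  ,,,,,@@,,
,,,,,,,,,
,,,,@@,,,
,,,@,,,,,
,,,@,,,@,
,,,,@,>@,
k=33  ,,,,,@@,,
,,,,,,,,,
,,,,@@,,,
,,,@,,,,,
,,,@,,^@,
,,,,@,,@,
k=34  ,,,,,@@,,
,,,,,,,,,
,,,,@@,,,
,,,@,,,,,
,,,@,,@>,
,,,,@,,@,
k=35  ,,,,,@@,,
,,,,,,,,,
,,,,@@,,,
,,,@,,,^,
,,,@,,@,,
,,,,@,,@,
k=36  ,,,,,@@,,
,,,,,,,,,
,,,,@@,,,
,,,@,,,@>
,,,@,,@,,
,,,,@,,@,
k=37  ,,,,,@@,,
,,,,,,,,,
,,,,@@,,,
,,,@,,,@@
,,,@,,@,v
,,,,@,,@,
k=38  ,,,,,@@,,
,,,,,,,,,
,,,,@@,,,
,,,@,,,@@
,,,@,,@<@
,,,,@,,@,
k=39  ,,,,,@@,,
,,,,,,,,,
,,,,@@,,,
,,,@,,,^@
,,,@,,@@@
,,,,@,,@,

1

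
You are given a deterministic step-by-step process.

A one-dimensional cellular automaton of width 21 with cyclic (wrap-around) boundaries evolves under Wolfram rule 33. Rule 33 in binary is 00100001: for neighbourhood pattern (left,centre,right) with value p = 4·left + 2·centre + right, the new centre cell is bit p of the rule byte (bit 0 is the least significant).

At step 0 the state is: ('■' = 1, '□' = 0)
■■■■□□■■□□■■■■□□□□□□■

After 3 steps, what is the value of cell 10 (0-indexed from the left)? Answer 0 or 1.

0

k=0  ■■■■□□■■□□■■■■□□□□□□■
k=1  □□□□□□□□□□□□□□□■■■■□□
k=2  ■■■■■■■■■■■■■■□□□□□□■
k=3  □□□□□□□□□□□□□□□■■■■□□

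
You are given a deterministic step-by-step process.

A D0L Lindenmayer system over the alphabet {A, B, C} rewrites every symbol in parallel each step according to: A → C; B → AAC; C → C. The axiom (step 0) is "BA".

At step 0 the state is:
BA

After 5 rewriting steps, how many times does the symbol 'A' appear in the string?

step 0: BA
step 1: AACC
step 2: CCCC
step 3: CCCC
step 4: CCCC
step 5: CCCC

0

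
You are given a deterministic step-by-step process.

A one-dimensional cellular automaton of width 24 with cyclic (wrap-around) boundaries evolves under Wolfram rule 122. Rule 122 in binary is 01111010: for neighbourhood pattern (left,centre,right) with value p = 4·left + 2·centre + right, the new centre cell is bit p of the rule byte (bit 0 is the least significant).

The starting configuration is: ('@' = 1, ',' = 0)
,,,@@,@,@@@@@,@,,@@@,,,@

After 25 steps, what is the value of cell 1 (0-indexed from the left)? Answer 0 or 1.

t=0: ,,,@@,@,@@@@@,@,,@@@,,,@
t=1: @,@@@@,@@,,,@@,@@@,@@,@,
t=2: ,@@,,@@@@@,@@@@@,@@@@@,@
t=3: @@@@@@,,,@@@,,,@@@,,,@@,
t=4: @,,,,@@,@@,@@,@@,@@,@@@@
t=5: @@,,@@@@@@@@@@@@@@@@@,,,
t=6: @@@@@,,,,,,,,,,,,,,,@@,@
t=7: ,,,,@@,,,,,,,,,,,,,@@@@@
t=8: @,,@@@@,,,,,,,,,,,@@,,,@
t=9: @@@@,,@@,,,,,,,,,@@@@,@@
t=10: ,,,@@@@@@,,,,,,,@@,,@@@,
t=11: ,,@@,,,,@@,,,,,@@@@@@,@@
t=12: @@@@@,,@@@@,,,@@,,,,@@@@
t=13: ,,,,@@@@,,@@,@@@@,,@@,,,
t=14: ,,,@@,,@@@@@@@,,@@@@@@,,
t=15: ,,@@@@@@,,,,,@@@@,,,,@@,
t=16: ,@@,,,,@@,,,@@,,@@,,@@@@
t=17: @@@@,,@@@@,@@@@@@@@@@,,@
t=18: ,,,@@@@,,@@@,,,,,,,,@@@@
t=19: @,@@,,@@@@,@@,,,,,,@@,,@
t=20: @@@@@@@,,@@@@@,,,,@@@@@@
t=21: ,,,,,,@@@@,,,@@,,@@,,,,,
t=22: ,,,,,@@,,@@,@@@@@@@@,,,,
t=23: ,,,,@@@@@@@@@,,,,,,@@,,,
t=24: ,,,@@,,,,,,,@@,,,,@@@@,,
t=25: ,,@@@@,,,,,@@@@,,@@,,@@,

0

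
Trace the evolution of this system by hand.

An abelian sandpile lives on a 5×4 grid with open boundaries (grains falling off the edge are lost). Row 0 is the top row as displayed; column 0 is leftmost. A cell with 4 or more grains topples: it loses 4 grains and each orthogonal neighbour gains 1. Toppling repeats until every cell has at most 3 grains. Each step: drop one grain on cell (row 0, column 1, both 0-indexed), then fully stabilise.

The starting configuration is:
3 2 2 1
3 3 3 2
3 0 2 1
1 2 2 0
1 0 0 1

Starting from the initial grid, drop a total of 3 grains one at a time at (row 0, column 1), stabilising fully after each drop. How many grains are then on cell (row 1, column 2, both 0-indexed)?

step 0: 3 2 2 1
3 3 3 2
3 0 2 1
1 2 2 0
1 0 0 1
step 1: 3 3 2 1
3 3 3 2
3 0 2 1
1 2 2 0
1 0 0 1
step 2: 1 3 0 2
2 2 1 3
0 2 3 1
2 2 2 0
1 0 0 1
step 3: 2 0 1 2
2 3 1 3
0 2 3 1
2 2 2 0
1 0 0 1

1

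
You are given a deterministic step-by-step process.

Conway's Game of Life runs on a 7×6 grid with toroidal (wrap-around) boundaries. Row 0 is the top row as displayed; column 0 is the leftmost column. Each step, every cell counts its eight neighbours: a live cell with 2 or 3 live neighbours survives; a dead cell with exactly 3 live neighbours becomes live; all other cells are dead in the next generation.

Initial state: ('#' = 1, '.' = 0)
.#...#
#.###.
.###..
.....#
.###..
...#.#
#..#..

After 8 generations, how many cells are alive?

12

gen 0: .#...#
#.###.
.###..
.....#
.###..
...#.#
#..#..
gen 1: .#...#
#...##
##...#
#...#.
#.##..
##.#..
#.#..#
gen 2: .#....
....#.
.#....
..###.
#.###.
...##.
..#.##
gen 3: ...###
......
..#.#.
....##
.#....
.#....
..#.##
gen 4: ...#.#
.....#
...###
...###
#.....
###...
#.#..#
gen 5: .....#
#..#.#
#..#..
#..#..
#.###.
..#...
..####
gen 6: ..#...
#....#
####..
#.....
..#.##
......
..####
gen 7: ###...
#..#.#
..#...
#...#.
.....#
..#...
..###.
gen 8: #.....
#..#.#
##.##.
.....#
.....#
..#.#.
......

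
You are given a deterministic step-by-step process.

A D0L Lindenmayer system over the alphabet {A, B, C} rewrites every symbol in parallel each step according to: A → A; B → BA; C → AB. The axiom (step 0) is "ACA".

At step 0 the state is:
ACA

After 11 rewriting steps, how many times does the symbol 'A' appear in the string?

13

gen 0: ACA
gen 1: AABA
gen 2: AABAA
gen 3: AABAAA
gen 4: AABAAAA
gen 5: AABAAAAA
gen 6: AABAAAAAA
gen 7: AABAAAAAAA
gen 8: AABAAAAAAAA
gen 9: AABAAAAAAAAA
gen 10: AABAAAAAAAAAA
gen 11: AABAAAAAAAAAAA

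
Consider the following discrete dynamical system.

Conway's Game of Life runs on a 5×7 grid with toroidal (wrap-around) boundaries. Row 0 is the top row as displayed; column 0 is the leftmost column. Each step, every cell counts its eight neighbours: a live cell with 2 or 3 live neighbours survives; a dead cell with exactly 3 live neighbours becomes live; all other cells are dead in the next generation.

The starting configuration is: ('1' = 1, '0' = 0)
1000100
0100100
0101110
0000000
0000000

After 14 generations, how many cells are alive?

9

k=0  1000100
0100100
0101110
0000000
0000000
k=1  0000000
1110000
0011110
0000100
0000000
k=2  0100000
0110100
0010110
0000110
0000000
k=3  0110000
0110110
0110000
0001110
0000000
k=4  0111000
1000000
0100000
0011100
0011100
k=5  0100100
1000000
0111000
0100100
0000000
k=6  0000000
1001000
1111000
0101000
0000000
k=7  0000000
1001000
1001100
1101000
0000000
k=8  0000000
0001100
1001101
1111100
0000000
k=9  0000000
0001110
1000001
1110111
0111000
k=10  0000000
0000111
0010000
0000110
0001111
k=11  0001000
0000010
0001001
0000001
0001001
k=12  0000100
0000100
0000011
1000011
0000000
k=13  0000000
0000100
1000100
1000010
0000011
k=14  0000010
0000000
0000111
1000110
0000011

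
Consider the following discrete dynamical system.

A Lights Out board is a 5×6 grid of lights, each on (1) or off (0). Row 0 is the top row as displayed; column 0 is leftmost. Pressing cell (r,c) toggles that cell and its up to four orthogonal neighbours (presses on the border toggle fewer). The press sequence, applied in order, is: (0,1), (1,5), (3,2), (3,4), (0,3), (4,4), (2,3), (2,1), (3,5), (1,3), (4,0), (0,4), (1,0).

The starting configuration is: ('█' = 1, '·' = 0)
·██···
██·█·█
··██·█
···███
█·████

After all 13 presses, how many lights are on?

13

gen 0: ·██···
██·█·█
··██·█
···███
█·████
gen 1: █·····
█··█·█
··██·█
···███
█·████
gen 2: █····█
█··██·
··██··
···███
█·████
gen 3: █····█
█··██·
···█··
·██·██
█··███
gen 4: █····█
█··██·
···██·
·███··
█··█·█
gen 5: █·████
█···█·
···██·
·███··
█··█·█
gen 6: █·████
█···█·
···██·
·████·
█···█·
gen 7: █·████
█··██·
··█···
·██·█·
█···█·
gen 8: █·████
██·██·
██····
··█·█·
█···█·
gen 9: █·████
██·██·
██···█
··█··█
█···██
gen 10: █·█·██
███···
██·█·█
··█··█
█···██
gen 11: █·█·██
███···
██·█·█
█·█··█
·█··██
gen 12: █·██··
███·█·
██·█·█
█·█··█
·█··██
gen 13: ··██··
··█·█·
·█·█·█
█·█··█
·█··██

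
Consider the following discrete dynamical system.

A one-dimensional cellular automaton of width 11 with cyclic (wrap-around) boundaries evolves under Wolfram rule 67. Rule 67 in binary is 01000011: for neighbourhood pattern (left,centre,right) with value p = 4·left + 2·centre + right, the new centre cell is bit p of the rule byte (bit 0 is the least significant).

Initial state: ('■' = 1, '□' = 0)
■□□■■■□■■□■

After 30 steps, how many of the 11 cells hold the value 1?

5

k=0  ■□□■■■□■■□■
k=1  ■□■□□■□□■□□
k=2  □□□□■□□■□□■
k=3  □■■■□□■□□■□
k=4  ■□□■□■□□■□□
k=5  □□■□□□□■□□■
k=6  □■□□■■■□□■□
k=7  ■□□■□□■□■□□
k=8  □□■□□■□□□□■
k=9  □■□□■□□■■■□
k=10  ■□□■□□■□□■□
k=11  □□■□□■□□■□□
k=12  ■■□□■□□■□□■
k=13  □■□■□□■□□■□
k=14  ■□□□□■□□■□□
k=15  □□■■■□□■□□■
k=16  □■□□■□■□□■□
k=17  ■□□■□□□□■□□
k=18  □□■□□■■■□□■
k=19  □■□□■□□■□■□
k=20  ■□□■□□■□□□□
k=21  □□■□□■□□■■■
k=22  □■□□■□□■□□■
k=23  □□□■□□■□□■□
k=24  ■■■□□■□□■□□
k=25  □□■□■□□■□□■
k=26  □■□□□□■□□■□
k=27  ■□□■■■□□■□□
k=28  □□■□□■□■□□■
k=29  □■□□■□□□□■□
k=30  ■□□■□□■■■□□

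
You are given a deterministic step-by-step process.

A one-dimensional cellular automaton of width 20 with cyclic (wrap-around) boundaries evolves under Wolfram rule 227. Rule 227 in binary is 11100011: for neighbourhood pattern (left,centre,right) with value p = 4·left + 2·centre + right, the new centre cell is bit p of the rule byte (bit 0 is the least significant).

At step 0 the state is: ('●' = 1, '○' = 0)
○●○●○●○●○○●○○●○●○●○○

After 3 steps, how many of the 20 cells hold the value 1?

9

step 0: ○●○●○●○●○○●○○●○●○●○○
step 1: ●○●○●○●○○●○○●○●○●○○●
step 2: ●●○●○●○○●○○●○●○●○○●○
step 3: ○●●○●○○●○○●○●○●○○●○●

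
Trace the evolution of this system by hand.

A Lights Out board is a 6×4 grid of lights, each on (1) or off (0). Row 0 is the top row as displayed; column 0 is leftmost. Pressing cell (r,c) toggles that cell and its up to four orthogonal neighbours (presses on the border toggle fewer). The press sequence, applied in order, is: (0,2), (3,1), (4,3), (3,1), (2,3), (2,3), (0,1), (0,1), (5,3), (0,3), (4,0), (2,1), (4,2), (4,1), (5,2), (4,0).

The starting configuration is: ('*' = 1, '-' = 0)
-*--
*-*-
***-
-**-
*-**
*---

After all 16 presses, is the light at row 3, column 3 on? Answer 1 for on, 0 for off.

[0] -*--
*-*-
***-
-**-
*-**
*---
[1] --**
*---
***-
-**-
*-**
*---
[2] --**
*---
*-*-
*---
****
*---
[3] --**
*---
*-*-
*--*
**--
*--*
[4] --**
*---
***-
-***
*---
*--*
[5] --**
*--*
**-*
-**-
*---
*--*
[6] --**
*---
***-
-***
*---
*--*
[7] **-*
**--
***-
-***
*---
*--*
[8] --**
*---
***-
-***
*---
*--*
[9] --**
*---
***-
-***
*--*
*-*-
[10] ----
*--*
***-
-***
*--*
*-*-
[11] ----
*--*
***-
****
-*-*
--*-
[12] ----
**-*
----
*-**
-*-*
--*-
[13] ----
**-*
----
*--*
--*-
----
[14] ----
**-*
----
**-*
**--
-*--
[15] ----
**-*
----
**-*
***-
--**
[16] ----
**-*
----
-*-*
--*-
*-**

1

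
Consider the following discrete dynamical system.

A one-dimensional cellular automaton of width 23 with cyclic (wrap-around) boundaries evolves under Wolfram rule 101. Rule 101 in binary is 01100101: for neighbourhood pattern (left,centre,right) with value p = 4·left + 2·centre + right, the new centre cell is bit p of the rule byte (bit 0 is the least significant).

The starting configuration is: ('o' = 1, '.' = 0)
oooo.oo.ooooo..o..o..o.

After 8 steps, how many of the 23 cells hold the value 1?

t=0: oooo.oo.ooooo..o..o..o.
t=1: ...oo.oo....o..o..o..oo
t=2: .o..oo.o.oo.o..o..o...o
t=3: oo...oooo.ooo..o..o.o.o
t=4: .o.o....oo..o..o..oooo.
t=5: .ooo.oo..o..o..o.....o.
t=6: ...oo.o..o..o..o.ooo.o.
t=7: oo..ooo..o..o..oo..ooo.
t=8: .o....o..o..o...o....oo

7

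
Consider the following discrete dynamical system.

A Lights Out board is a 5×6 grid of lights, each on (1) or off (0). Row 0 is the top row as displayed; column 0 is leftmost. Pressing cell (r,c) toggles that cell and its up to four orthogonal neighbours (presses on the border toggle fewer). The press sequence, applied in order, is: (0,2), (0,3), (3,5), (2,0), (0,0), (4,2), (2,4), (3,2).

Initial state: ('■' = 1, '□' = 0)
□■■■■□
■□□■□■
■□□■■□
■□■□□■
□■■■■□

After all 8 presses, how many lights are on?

16

step 0: □■■■■□
■□□■□■
■□□■■□
■□■□□■
□■■■■□
step 1: □□□□■□
■□■■□■
■□□■■□
■□■□□■
□■■■■□
step 2: □□■■□□
■□■□□■
■□□■■□
■□■□□■
□■■■■□
step 3: □□■■□□
■□■□□■
■□□■■■
■□■□■□
□■■■■■
step 4: □□■■□□
□□■□□■
□■□■■■
□□■□■□
□■■■■■
step 5: ■■■■□□
■□■□□■
□■□■■■
□□■□■□
□■■■■■
step 6: ■■■■□□
■□■□□■
□■□■■■
□□□□■□
□□□□■■
step 7: ■■■■□□
■□■□■■
□■□□□□
□□□□□□
□□□□■■
step 8: ■■■■□□
■□■□■■
□■■□□□
□■■■□□
□□■□■■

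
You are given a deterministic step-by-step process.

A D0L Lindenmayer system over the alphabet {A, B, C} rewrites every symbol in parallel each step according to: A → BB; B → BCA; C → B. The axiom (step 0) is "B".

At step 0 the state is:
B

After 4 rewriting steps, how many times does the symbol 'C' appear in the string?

7

k=0  B
k=1  BCA
k=2  BCABBB
k=3  BCABBBBCABCABCA
k=4  BCABBBBCABCABCABCABBBBCABBBBCABBB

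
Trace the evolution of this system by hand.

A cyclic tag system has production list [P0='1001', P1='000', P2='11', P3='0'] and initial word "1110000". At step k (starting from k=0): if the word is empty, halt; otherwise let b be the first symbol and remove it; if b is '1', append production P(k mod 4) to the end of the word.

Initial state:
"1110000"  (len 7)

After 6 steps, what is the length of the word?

0) "1110000"  (len 7)
1) "1100001001"  (len 10)
2) "100001001000"  (len 12)
3) "0000100100011"  (len 13)
4) "000100100011"  (len 12)
5) "00100100011"  (len 11)
6) "0100100011"  (len 10)

10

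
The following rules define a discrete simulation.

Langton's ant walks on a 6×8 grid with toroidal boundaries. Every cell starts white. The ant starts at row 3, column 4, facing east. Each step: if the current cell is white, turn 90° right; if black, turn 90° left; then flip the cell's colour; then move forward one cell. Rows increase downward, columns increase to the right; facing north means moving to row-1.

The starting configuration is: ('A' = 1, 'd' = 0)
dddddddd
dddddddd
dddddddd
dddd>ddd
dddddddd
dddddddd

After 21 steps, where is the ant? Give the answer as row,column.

0,2

k=0  dddddddd
dddddddd
dddddddd
dddd>ddd
dddddddd
dddddddd
k=1  dddddddd
dddddddd
dddddddd
ddddAddd
ddddvddd
dddddddd
k=2  dddddddd
dddddddd
dddddddd
ddddAddd
ddd<Addd
dddddddd
k=3  dddddddd
dddddddd
dddddddd
ddd^Addd
dddAAddd
dddddddd
k=4  dddddddd
dddddddd
dddddddd
dddA>ddd
dddAAddd
dddddddd
k=5  dddddddd
dddddddd
dddd^ddd
dddAdddd
dddAAddd
dddddddd
k=6  dddddddd
dddddddd
ddddA>dd
dddAdddd
dddAAddd
dddddddd
k=7  dddddddd
dddddddd
ddddAAdd
dddAdvdd
dddAAddd
dddddddd
k=8  dddddddd
dddddddd
ddddAAdd
dddA<Add
dddAAddd
dddddddd
k=9  dddddddd
dddddddd
dddd^Add
dddAAAdd
dddAAddd
dddddddd
k=10  dddddddd
dddddddd
ddd<dAdd
dddAAAdd
dddAAddd
dddddddd
k=11  dddddddd
ddd^dddd
dddAdAdd
dddAAAdd
dddAAddd
dddddddd
k=12  dddddddd
dddA>ddd
dddAdAdd
dddAAAdd
dddAAddd
dddddddd
k=13  dddddddd
dddAAddd
dddAvAdd
dddAAAdd
dddAAddd
dddddddd
k=14  dddddddd
dddAAddd
ddd<AAdd
dddAAAdd
dddAAddd
dddddddd
k=15  dddddddd
dddAAddd
ddddAAdd
dddvAAdd
dddAAddd
dddddddd
k=16  dddddddd
dddAAddd
ddddAAdd
dddd>Add
dddAAddd
dddddddd
k=17  dddddddd
dddAAddd
dddd^Add
dddddAdd
dddAAddd
dddddddd
k=18  dddddddd
dddAAddd
ddd<dAdd
dddddAdd
dddAAddd
dddddddd
k=19  dddddddd
ddd^Addd
dddAdAdd
dddddAdd
dddAAddd
dddddddd
k=20  dddddddd
dd<dAddd
dddAdAdd
dddddAdd
dddAAddd
dddddddd
k=21  dd^ddddd
ddAdAddd
dddAdAdd
dddddAdd
dddAAddd
dddddddd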